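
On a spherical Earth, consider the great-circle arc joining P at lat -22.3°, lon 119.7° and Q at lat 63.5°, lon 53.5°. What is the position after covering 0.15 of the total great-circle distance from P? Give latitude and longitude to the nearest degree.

Write both endpoints as unit vectors p₁, p₂ with components (cos φ cos λ, cos φ sin λ, sin φ).
The central angle between the endpoints is δ = arccos(p₁·p₂) ≈ 1.745 rad (100.0°).
Interpolate at f = 0.15 with slerp weights a = sin((1−f)δ)/sin δ ≈ 1.011, b = sin(fδ)/sin δ ≈ 0.263.
p = a·p₁ + b·p₂ ≈ (-0.394, 0.907, -0.149); φ = arcsin(p_z) ≈ -8.55°, λ = atan2(p_y, p_x) ≈ 113.47°.

≈ lat -9°, lon 113°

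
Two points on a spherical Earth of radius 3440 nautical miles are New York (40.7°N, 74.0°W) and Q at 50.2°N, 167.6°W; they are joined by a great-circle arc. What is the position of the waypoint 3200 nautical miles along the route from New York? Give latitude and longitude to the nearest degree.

≈ 54°N, 155°W

From cos δ = sin φ₁ sin φ₂ + cos φ₁ cos φ₂ cos Δλ, the central angle is δ ≈ 1.081 rad (61.9°). The total great-circle distance is δ·R ≈ 1.081 × 3440 ≈ 3718 nmi, so the target fraction is f = 3200/3718 ≈ 0.861.
Interpolate at f ≈ 0.861 with slerp weights a = sin((1−f)δ)/sin δ ≈ 0.170, b = sin(fδ)/sin δ ≈ 0.909.
p = a·p₁ + b·p₂ ≈ (-0.533, -0.249, 0.809); φ = arcsin(p_z) ≈ 54.00°, λ = atan2(p_y, p_x) ≈ -154.95°.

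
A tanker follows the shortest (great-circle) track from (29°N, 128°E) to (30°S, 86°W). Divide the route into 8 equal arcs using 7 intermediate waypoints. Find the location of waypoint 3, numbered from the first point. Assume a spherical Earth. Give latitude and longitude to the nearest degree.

≈ (8°N, 176°W)

The haversine formula gives a central angle δ ≈ 2.627 rad (150.5°) between the endpoints.
Interpolate at f = 3/8 with slerp weights a = sin((1−f)δ)/sin δ ≈ 2.026, b = sin(fδ)/sin δ ≈ 1.692.
p = a·p₁ + b·p₂ ≈ (-0.989, -0.066, 0.136); φ = arcsin(p_z) ≈ 7.81°, λ = atan2(p_y, p_x) ≈ -176.19°.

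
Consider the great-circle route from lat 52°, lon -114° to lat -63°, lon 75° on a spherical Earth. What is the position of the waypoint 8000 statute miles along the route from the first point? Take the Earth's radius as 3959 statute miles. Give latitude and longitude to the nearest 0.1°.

≈ lat -59.7°, lon -151.6°

Convert each endpoint to a unit vector on the sphere (x = cos φ cos λ, y = cos φ sin λ, z = sin φ).
The central angle between the endpoints is δ = arccos(p₁·p₂) ≈ 2.932 rad (168.0°). The total great-circle distance is δ·R ≈ 2.932 × 3959 ≈ 11609 mi, so the target fraction is f = 8000/11609 ≈ 0.689.
Interpolate at f ≈ 0.689 with slerp weights a = sin((1−f)δ)/sin δ ≈ 3.805, b = sin(fδ)/sin δ ≈ 4.335.
p = a·p₁ + b·p₂ ≈ (-0.444, -0.239, -0.864); φ = arcsin(p_z) ≈ -59.73°, λ = atan2(p_y, p_x) ≈ -151.65°.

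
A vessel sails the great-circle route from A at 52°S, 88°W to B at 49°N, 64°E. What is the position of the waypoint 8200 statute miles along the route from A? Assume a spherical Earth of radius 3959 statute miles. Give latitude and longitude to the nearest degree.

≈ 23°N, 20°E

Convert each endpoint to a unit vector on the sphere (x = cos φ cos λ, y = cos φ sin λ, z = sin φ).
The central angle between the endpoints is δ = arccos(p₁·p₂) ≈ 2.828 rad (162.1°). The total great-circle distance is δ·R ≈ 2.828 × 3959 ≈ 11198 mi, so the target fraction is f = 8200/11198 ≈ 0.732.
Interpolate at f ≈ 0.732 with slerp weights a = sin((1−f)δ)/sin δ ≈ 2.229, b = sin(fδ)/sin δ ≈ 2.848.
p = a·p₁ + b·p₂ ≈ (0.867, 0.307, 0.392); φ = arcsin(p_z) ≈ 23.11°, λ = atan2(p_y, p_x) ≈ 19.53°.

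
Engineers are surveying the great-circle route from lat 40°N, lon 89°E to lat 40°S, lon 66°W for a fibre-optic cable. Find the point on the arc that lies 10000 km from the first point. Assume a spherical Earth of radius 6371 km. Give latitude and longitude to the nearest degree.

Write both endpoints as unit vectors p₁, p₂ with components (cos φ cos λ, cos φ sin λ, sin φ).
The central angle between the endpoints is δ = arccos(p₁·p₂) ≈ 2.808 rad (160.9°). The total great-circle distance is δ·R ≈ 2.808 × 6371 ≈ 17893 km, so the target fraction is f = 10000/17893 ≈ 0.559.
Interpolate at f ≈ 0.559 with slerp weights a = sin((1−f)δ)/sin δ ≈ 2.891, b = sin(fδ)/sin δ ≈ 3.058.
p = a·p₁ + b·p₂ ≈ (0.991, 0.074, -0.107); φ = arcsin(p_z) ≈ -6.16°, λ = atan2(p_y, p_x) ≈ 4.29°.

≈ lat 6°S, lon 4°E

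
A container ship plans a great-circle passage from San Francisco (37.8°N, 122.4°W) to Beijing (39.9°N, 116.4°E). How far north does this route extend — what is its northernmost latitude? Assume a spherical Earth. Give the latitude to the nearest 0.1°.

The great circle lies in the plane with unit normal n̂ = (p₁ × p₂)/|p₁ × p₂|.
Here n̂_z ≈ -0.520; the vertex latitude is φ_max = arccos|n̂_z| ≈ 58.7°.
Check via Clairaut: cos φ_max = |cos φ₁| · sin C = cos(37.8°)·sin(41.2°) ≈ 0.520, again giving ≈ 58.7°.

≈ 58.7°N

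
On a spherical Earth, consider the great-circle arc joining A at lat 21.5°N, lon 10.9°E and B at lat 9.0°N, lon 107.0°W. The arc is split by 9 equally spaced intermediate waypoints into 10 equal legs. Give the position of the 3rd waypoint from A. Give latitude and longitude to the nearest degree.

≈ lat 29°N, lon 25°W

Convert each endpoint to a unit vector on the sphere (x = cos φ cos λ, y = cos φ sin λ, z = sin φ).
The central angle between the endpoints is δ = arccos(p₁·p₂) ≈ 1.953 rad (111.9°).
Interpolate at f = 3/10 with slerp weights a = sin((1−f)δ)/sin δ ≈ 1.055, b = sin(fδ)/sin δ ≈ 0.596.
p = a·p₁ + b·p₂ ≈ (0.792, -0.377, 0.480); φ = arcsin(p_z) ≈ 28.68°, λ = atan2(p_y, p_x) ≈ -25.46°.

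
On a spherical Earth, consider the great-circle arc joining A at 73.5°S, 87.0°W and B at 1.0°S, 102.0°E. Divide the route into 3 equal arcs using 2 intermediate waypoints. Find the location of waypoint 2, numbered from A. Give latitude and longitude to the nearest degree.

≈ 36°S, 104°E

Write both endpoints as unit vectors p₁, p₂ with components (cos φ cos λ, cos φ sin λ, sin φ).
The central angle between the endpoints is δ = arccos(p₁·p₂) ≈ 1.838 rad (105.3°).
Interpolate at f = 2/3 with slerp weights a = sin((1−f)δ)/sin δ ≈ 0.596, b = sin(fδ)/sin δ ≈ 0.975.
p = a·p₁ + b·p₂ ≈ (-0.194, 0.785, -0.589); φ = arcsin(p_z) ≈ -36.05°, λ = atan2(p_y, p_x) ≈ 103.88°.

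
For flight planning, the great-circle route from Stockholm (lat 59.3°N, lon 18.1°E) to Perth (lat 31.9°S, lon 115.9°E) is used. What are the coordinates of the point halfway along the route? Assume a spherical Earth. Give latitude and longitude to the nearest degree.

Write both endpoints as unit vectors p₁, p₂ with components (cos φ cos λ, cos φ sin λ, sin φ).
The central angle between the endpoints is δ = arccos(p₁·p₂) ≈ 2.110 rad (120.9°).
Interpolate at f = 1/2 with slerp weights a = sin((1−f)δ)/sin δ ≈ 1.013, b = sin(fδ)/sin δ ≈ 1.013.
p = a·p₁ + b·p₂ ≈ (0.116, 0.935, 0.336); φ = arcsin(p_z) ≈ 19.63°, λ = atan2(p_y, p_x) ≈ 82.93°.

≈ lat 20°N, lon 83°E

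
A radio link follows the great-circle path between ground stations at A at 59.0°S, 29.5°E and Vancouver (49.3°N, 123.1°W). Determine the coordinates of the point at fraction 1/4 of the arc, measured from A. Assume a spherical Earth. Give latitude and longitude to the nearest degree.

Write both endpoints as unit vectors p₁, p₂ with components (cos φ cos λ, cos φ sin λ, sin φ).
The central angle between the endpoints is δ = arccos(p₁·p₂) ≈ 2.818 rad (161.4°).
Interpolate at f = 1/4 with slerp weights a = sin((1−f)δ)/sin δ ≈ 2.691, b = sin(fδ)/sin δ ≈ 2.035.
p = a·p₁ + b·p₂ ≈ (0.482, -0.429, -0.764); φ = arcsin(p_z) ≈ -49.82°, λ = atan2(p_y, p_x) ≈ -41.70°.

≈ 50°S, 42°W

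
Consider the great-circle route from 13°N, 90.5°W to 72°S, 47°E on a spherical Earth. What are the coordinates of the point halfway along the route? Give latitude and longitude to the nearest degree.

Convert each endpoint to a unit vector on the sphere (x = cos φ cos λ, y = cos φ sin λ, z = sin φ).
The central angle between the endpoints is δ = arccos(p₁·p₂) ≈ 2.022 rad (115.8°).
Interpolate at f = 1/2 with slerp weights a = sin((1−f)δ)/sin δ ≈ 0.941, b = sin(fδ)/sin δ ≈ 0.941.
p = a·p₁ + b·p₂ ≈ (0.190, -0.705, -0.684); φ = arcsin(p_z) ≈ -43.13°, λ = atan2(p_y, p_x) ≈ -74.88°.

≈ 43°S, 75°W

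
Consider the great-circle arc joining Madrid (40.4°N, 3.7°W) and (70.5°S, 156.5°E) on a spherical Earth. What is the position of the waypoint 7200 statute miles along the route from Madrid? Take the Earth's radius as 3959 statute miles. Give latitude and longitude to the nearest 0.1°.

Convert each endpoint to a unit vector on the sphere (x = cos φ cos λ, y = cos φ sin λ, z = sin φ).
The central angle between the endpoints is δ = arccos(p₁·p₂) ≈ 2.587 rad (148.2°). The total great-circle distance is δ·R ≈ 2.587 × 3959 ≈ 10242 mi, so the target fraction is f = 7200/10242 ≈ 0.703.
Interpolate at f ≈ 0.703 with slerp weights a = sin((1−f)δ)/sin δ ≈ 1.320, b = sin(fδ)/sin δ ≈ 1.841.
p = a·p₁ + b·p₂ ≈ (0.439, 0.180, -0.880); φ = arcsin(p_z) ≈ -61.65°, λ = atan2(p_y, p_x) ≈ 22.30°.

≈ (61.6°S, 22.3°E)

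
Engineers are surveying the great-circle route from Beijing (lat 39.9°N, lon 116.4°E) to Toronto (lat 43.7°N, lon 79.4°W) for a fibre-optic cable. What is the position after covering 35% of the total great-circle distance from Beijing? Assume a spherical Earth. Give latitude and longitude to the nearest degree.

Write both endpoints as unit vectors p₁, p₂ with components (cos φ cos λ, cos φ sin λ, sin φ).
The central angle between the endpoints is δ = arccos(p₁·p₂) ≈ 1.661 rad (95.2°).
Interpolate at f = 0.35 with slerp weights a = sin((1−f)δ)/sin δ ≈ 0.886, b = sin(fδ)/sin δ ≈ 0.552.
p = a·p₁ + b·p₂ ≈ (-0.229, 0.217, 0.949); φ = arcsin(p_z) ≈ 71.64°, λ = atan2(p_y, p_x) ≈ 136.56°.

≈ lat 72°N, lon 137°E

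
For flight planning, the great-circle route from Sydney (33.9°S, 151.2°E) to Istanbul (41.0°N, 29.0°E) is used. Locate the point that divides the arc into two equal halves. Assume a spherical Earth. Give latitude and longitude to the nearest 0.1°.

Write both endpoints as unit vectors p₁, p₂ with components (cos φ cos λ, cos φ sin λ, sin φ).
The central angle between the endpoints is δ = arccos(p₁·p₂) ≈ 2.346 rad (134.4°).
Interpolate at f = 1/2 with slerp weights a = sin((1−f)δ)/sin δ ≈ 1.290, b = sin(fδ)/sin δ ≈ 1.290.
p = a·p₁ + b·p₂ ≈ (-0.087, 0.988, 0.127); φ = arcsin(p_z) ≈ 7.29°, λ = atan2(p_y, p_x) ≈ 95.02°.

≈ 7.3°N, 95.0°E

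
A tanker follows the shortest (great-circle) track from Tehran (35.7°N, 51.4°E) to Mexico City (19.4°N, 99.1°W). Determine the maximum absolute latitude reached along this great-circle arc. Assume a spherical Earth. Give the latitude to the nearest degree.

≈ 65°N

The great circle lies in the plane with unit normal n̂ = (p₁ × p₂)/|p₁ × p₂|.
Here n̂_z ≈ -0.428; the vertex latitude is φ_max = arccos|n̂_z| ≈ 64.7°.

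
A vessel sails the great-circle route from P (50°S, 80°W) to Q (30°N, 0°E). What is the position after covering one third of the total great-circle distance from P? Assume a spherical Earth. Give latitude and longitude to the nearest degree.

≈ (27°S, 45°W)

From cos δ = sin φ₁ sin φ₂ + cos φ₁ cos φ₂ cos Δλ, the central angle is δ ≈ 1.861 rad (106.6°).
Interpolate at f = 1/3 with slerp weights a = sin((1−f)δ)/sin δ ≈ 0.987, b = sin(fδ)/sin δ ≈ 0.607.
p = a·p₁ + b·p₂ ≈ (0.636, -0.625, -0.453); φ = arcsin(p_z) ≈ -26.94°, λ = atan2(p_y, p_x) ≈ -44.52°.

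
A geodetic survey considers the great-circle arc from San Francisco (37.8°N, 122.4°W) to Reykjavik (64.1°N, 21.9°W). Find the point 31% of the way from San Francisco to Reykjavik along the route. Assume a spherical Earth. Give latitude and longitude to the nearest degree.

≈ (53°N, 107°W)

Write both endpoints as unit vectors p₁, p₂ with components (cos φ cos λ, cos φ sin λ, sin φ).
The central angle between the endpoints is δ = arccos(p₁·p₂) ≈ 1.060 rad (60.8°).
Interpolate at f = 0.31 with slerp weights a = sin((1−f)δ)/sin δ ≈ 0.766, b = sin(fδ)/sin δ ≈ 0.370.
p = a·p₁ + b·p₂ ≈ (-0.174, -0.571, 0.802); φ = arcsin(p_z) ≈ 53.34°, λ = atan2(p_y, p_x) ≈ -106.97°.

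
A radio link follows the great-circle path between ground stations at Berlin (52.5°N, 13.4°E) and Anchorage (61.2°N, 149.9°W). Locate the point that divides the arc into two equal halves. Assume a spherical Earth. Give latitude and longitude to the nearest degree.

≈ (83°N, 30°W)

Convert each endpoint to a unit vector on the sphere (x = cos φ cos λ, y = cos φ sin λ, z = sin φ).
The central angle between the endpoints is δ = arccos(p₁·p₂) ≈ 1.144 rad (65.5°).
Interpolate at f = 1/2 with slerp weights a = sin((1−f)δ)/sin δ ≈ 0.595, b = sin(fδ)/sin δ ≈ 0.595.
p = a·p₁ + b·p₂ ≈ (0.104, -0.060, 0.993); φ = arcsin(p_z) ≈ 83.10°, λ = atan2(p_y, p_x) ≈ -29.82°.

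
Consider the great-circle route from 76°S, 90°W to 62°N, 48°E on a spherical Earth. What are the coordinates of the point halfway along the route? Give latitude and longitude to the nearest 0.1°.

Convert each endpoint to a unit vector on the sphere (x = cos φ cos λ, y = cos φ sin λ, z = sin φ).
The central angle between the endpoints is δ = arccos(p₁·p₂) ≈ 2.797 rad (160.2°).
Interpolate at f = 1/2 with slerp weights a = sin((1−f)δ)/sin δ ≈ 2.914, b = sin(fδ)/sin δ ≈ 2.914.
p = a·p₁ + b·p₂ ≈ (0.915, 0.312, -0.255); φ = arcsin(p_z) ≈ -14.75°, λ = atan2(p_y, p_x) ≈ 18.80°.

≈ 14.7°S, 18.8°E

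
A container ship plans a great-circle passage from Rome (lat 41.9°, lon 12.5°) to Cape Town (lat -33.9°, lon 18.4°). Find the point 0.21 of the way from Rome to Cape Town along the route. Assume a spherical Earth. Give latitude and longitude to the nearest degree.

Convert each endpoint to a unit vector on the sphere (x = cos φ cos λ, y = cos φ sin λ, z = sin φ).
The central angle between the endpoints is δ = arccos(p₁·p₂) ≈ 1.326 rad (76.0°).
Interpolate at f = 0.21 with slerp weights a = sin((1−f)δ)/sin δ ≈ 0.893, b = sin(fδ)/sin δ ≈ 0.283.
p = a·p₁ + b·p₂ ≈ (0.872, 0.218, 0.438); φ = arcsin(p_z) ≈ 25.99°, λ = atan2(p_y, p_x) ≈ 14.04°.

≈ lat 26°, lon 14°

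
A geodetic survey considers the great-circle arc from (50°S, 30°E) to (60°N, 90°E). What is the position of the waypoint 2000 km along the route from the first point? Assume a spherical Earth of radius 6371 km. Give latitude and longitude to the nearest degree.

Convert each endpoint to a unit vector on the sphere (x = cos φ cos λ, y = cos φ sin λ, z = sin φ).
The central angle between the endpoints is δ = arccos(p₁·p₂) ≈ 2.098 rad (120.2°). The total great-circle distance is δ·R ≈ 2.098 × 6371 ≈ 13363 km, so the target fraction is f = 2000/13363 ≈ 0.150.
Interpolate at f ≈ 0.150 with slerp weights a = sin((1−f)δ)/sin δ ≈ 1.131, b = sin(fδ)/sin δ ≈ 0.357.
p = a·p₁ + b·p₂ ≈ (0.629, 0.542, -0.557); φ = arcsin(p_z) ≈ -33.84°, λ = atan2(p_y, p_x) ≈ 40.73°.

≈ (34°S, 41°E)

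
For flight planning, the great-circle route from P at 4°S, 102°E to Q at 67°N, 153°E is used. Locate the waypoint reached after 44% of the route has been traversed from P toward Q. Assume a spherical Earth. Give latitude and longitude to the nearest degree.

≈ 29°N, 114°E

Convert each endpoint to a unit vector on the sphere (x = cos φ cos λ, y = cos φ sin λ, z = sin φ).
The central angle between the endpoints is δ = arccos(p₁·p₂) ≈ 1.389 rad (79.6°).
Interpolate at f = 0.44 with slerp weights a = sin((1−f)δ)/sin δ ≈ 0.713, b = sin(fδ)/sin δ ≈ 0.583.
p = a·p₁ + b·p₂ ≈ (-0.351, 0.800, 0.487); φ = arcsin(p_z) ≈ 29.16°, λ = atan2(p_y, p_x) ≈ 113.70°.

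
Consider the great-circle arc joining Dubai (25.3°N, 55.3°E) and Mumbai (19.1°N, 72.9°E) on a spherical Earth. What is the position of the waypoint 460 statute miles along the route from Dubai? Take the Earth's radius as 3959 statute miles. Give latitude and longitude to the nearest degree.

≈ 23°N, 62°E

Write both endpoints as unit vectors p₁, p₂ with components (cos φ cos λ, cos φ sin λ, sin φ).
The central angle between the endpoints is δ = arccos(p₁·p₂) ≈ 0.304 rad (17.4°). The total great-circle distance is δ·R ≈ 0.304 × 3959 ≈ 1203 mi, so the target fraction is f = 460/1203 ≈ 0.382.
Interpolate at f ≈ 0.382 with slerp weights a = sin((1−f)δ)/sin δ ≈ 0.624, b = sin(fδ)/sin δ ≈ 0.387.
p = a·p₁ + b·p₂ ≈ (0.429, 0.813, 0.393); φ = arcsin(p_z) ≈ 23.16°, λ = atan2(p_y, p_x) ≈ 62.21°.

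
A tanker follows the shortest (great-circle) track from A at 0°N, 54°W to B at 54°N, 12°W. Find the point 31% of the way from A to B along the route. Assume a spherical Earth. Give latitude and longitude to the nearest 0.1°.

≈ 17.8°N, 45.0°W

Write both endpoints as unit vectors p₁, p₂ with components (cos φ cos λ, cos φ sin λ, sin φ).
The central angle between the endpoints is δ = arccos(p₁·p₂) ≈ 1.119 rad (64.1°).
Interpolate at f = 0.31 with slerp weights a = sin((1−f)δ)/sin δ ≈ 0.775, b = sin(fδ)/sin δ ≈ 0.378.
p = a·p₁ + b·p₂ ≈ (0.673, -0.673, 0.306); φ = arcsin(p_z) ≈ 17.80°, λ = atan2(p_y, p_x) ≈ -45.02°.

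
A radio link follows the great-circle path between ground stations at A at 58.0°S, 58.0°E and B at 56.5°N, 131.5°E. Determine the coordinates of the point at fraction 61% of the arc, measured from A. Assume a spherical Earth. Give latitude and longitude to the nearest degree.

≈ 12°N, 101°E

Write both endpoints as unit vectors p₁, p₂ with components (cos φ cos λ, cos φ sin λ, sin φ).
The central angle between the endpoints is δ = arccos(p₁·p₂) ≈ 2.245 rad (128.6°).
Interpolate at f = 0.61 with slerp weights a = sin((1−f)δ)/sin δ ≈ 0.983, b = sin(fδ)/sin δ ≈ 1.254.
p = a·p₁ + b·p₂ ≈ (-0.183, 0.960, 0.212); φ = arcsin(p_z) ≈ 12.26°, λ = atan2(p_y, p_x) ≈ 100.77°.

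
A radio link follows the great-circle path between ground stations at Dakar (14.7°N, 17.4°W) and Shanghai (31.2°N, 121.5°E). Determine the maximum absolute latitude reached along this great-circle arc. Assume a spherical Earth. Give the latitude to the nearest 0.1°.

The great circle lies in the plane with unit normal n̂ = (p₁ × p₂)/|p₁ × p₂|.
Here n̂_z ≈ +0.625; the vertex latitude is φ_max = arccos|n̂_z| ≈ 51.3°.
Check via Clairaut: cos φ_max = |cos φ₁| · sin C = cos(14.7°)·sin(40.2°) ≈ 0.625, again giving ≈ 51.3°.

≈ 51.3°N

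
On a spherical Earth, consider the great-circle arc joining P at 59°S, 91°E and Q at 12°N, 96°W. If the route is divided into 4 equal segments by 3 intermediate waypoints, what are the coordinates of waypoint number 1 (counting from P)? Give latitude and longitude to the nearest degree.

≈ 85°S, 159°W

Convert each endpoint to a unit vector on the sphere (x = cos φ cos λ, y = cos φ sin λ, z = sin φ).
The central angle between the endpoints is δ = arccos(p₁·p₂) ≈ 2.316 rad (132.7°).
Interpolate at f = 1/4 with slerp weights a = sin((1−f)δ)/sin δ ≈ 1.342, b = sin(fδ)/sin δ ≈ 0.745.
p = a·p₁ + b·p₂ ≈ (-0.088, -0.033, -0.996); φ = arcsin(p_z) ≈ -84.59°, λ = atan2(p_y, p_x) ≈ -159.31°.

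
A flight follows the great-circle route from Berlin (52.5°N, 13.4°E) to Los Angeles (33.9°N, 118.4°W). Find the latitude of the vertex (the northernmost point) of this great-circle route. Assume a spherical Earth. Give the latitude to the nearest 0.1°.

The great circle lies in the plane with unit normal n̂ = (p₁ × p₂)/|p₁ × p₂|.
Here n̂_z ≈ -0.379; the vertex latitude is φ_max = arccos|n̂_z| ≈ 67.7°.
Check via Clairaut: cos φ_max = |cos φ₁| · sin C = cos(52.5°)·sin(38.5°) ≈ 0.379, again giving ≈ 67.7°.

≈ 67.7°N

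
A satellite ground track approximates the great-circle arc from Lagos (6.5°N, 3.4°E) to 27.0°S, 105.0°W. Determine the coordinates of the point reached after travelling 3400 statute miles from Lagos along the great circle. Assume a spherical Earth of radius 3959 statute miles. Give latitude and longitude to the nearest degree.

The haversine formula gives a central angle δ ≈ 1.908 rad (109.3°) between the endpoints. The total great-circle distance is δ·R ≈ 1.908 × 3959 ≈ 7554 mi, so the target fraction is f = 3400/7554 ≈ 0.450.
Interpolate at f ≈ 0.450 with slerp weights a = sin((1−f)δ)/sin δ ≈ 0.919, b = sin(fδ)/sin δ ≈ 0.802.
p = a·p₁ + b·p₂ ≈ (0.726, -0.636, -0.260); φ = arcsin(p_z) ≈ -15.08°, λ = atan2(p_y, p_x) ≈ -41.22°.

≈ 15°S, 41°W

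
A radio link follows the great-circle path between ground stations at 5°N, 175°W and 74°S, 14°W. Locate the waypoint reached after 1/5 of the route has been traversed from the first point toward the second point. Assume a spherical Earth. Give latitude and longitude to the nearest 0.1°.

From cos δ = sin φ₁ sin φ₂ + cos φ₁ cos φ₂ cos Δλ, the central angle is δ ≈ 1.921 rad (110.1°).
Interpolate at f = 1/5 with slerp weights a = sin((1−f)δ)/sin δ ≈ 1.064, b = sin(fδ)/sin δ ≈ 0.399.
p = a·p₁ + b·p₂ ≈ (-0.949, -0.119, -0.291); φ = arcsin(p_z) ≈ -16.91°, λ = atan2(p_y, p_x) ≈ -172.85°.

≈ 16.9°S, 172.9°W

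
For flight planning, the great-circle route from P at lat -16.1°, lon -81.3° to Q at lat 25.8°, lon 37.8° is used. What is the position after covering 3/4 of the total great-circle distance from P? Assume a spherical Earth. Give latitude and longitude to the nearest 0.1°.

≈ lat 20.4°, lon 4.9°

Write both endpoints as unit vectors p₁, p₂ with components (cos φ cos λ, cos φ sin λ, sin φ).
The central angle between the endpoints is δ = arccos(p₁·p₂) ≈ 2.143 rad (122.8°).
Interpolate at f = 3/4 with slerp weights a = sin((1−f)δ)/sin δ ≈ 0.607, b = sin(fδ)/sin δ ≈ 1.189.
p = a·p₁ + b·p₂ ≈ (0.934, 0.079, 0.349); φ = arcsin(p_z) ≈ 20.42°, λ = atan2(p_y, p_x) ≈ 4.85°.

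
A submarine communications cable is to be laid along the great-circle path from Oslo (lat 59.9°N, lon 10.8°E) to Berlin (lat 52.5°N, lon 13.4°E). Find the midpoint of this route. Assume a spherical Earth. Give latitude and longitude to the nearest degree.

Convert each endpoint to a unit vector on the sphere (x = cos φ cos λ, y = cos φ sin λ, z = sin φ).
The central angle between the endpoints is δ = arccos(p₁·p₂) ≈ 0.132 rad (7.5°).
Interpolate at f = 1/2 with slerp weights a = sin((1−f)δ)/sin δ ≈ 0.501, b = sin(fδ)/sin δ ≈ 0.501.
p = a·p₁ + b·p₂ ≈ (0.544, 0.118, 0.831); φ = arcsin(p_z) ≈ 56.21°, λ = atan2(p_y, p_x) ≈ 12.23°.

≈ lat 56°N, lon 12°E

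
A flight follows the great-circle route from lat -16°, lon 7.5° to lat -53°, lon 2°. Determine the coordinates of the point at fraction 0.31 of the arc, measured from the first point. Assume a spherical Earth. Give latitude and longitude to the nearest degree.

≈ lat -27°, lon 6°

Convert each endpoint to a unit vector on the sphere (x = cos φ cos λ, y = cos φ sin λ, z = sin φ).
The central angle between the endpoints is δ = arccos(p₁·p₂) ≈ 0.650 rad (37.3°).
Interpolate at f = 0.31 with slerp weights a = sin((1−f)δ)/sin δ ≈ 0.717, b = sin(fδ)/sin δ ≈ 0.331.
p = a·p₁ + b·p₂ ≈ (0.882, 0.097, -0.462); φ = arcsin(p_z) ≈ -27.49°, λ = atan2(p_y, p_x) ≈ 6.27°.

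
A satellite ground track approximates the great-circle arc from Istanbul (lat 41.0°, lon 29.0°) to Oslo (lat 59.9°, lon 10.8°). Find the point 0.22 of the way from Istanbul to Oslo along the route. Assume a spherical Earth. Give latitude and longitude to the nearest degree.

Write both endpoints as unit vectors p₁, p₂ with components (cos φ cos λ, cos φ sin λ, sin φ).
The central angle between the endpoints is δ = arccos(p₁·p₂) ≈ 0.384 rad (22.0°).
Interpolate at f = 0.22 with slerp weights a = sin((1−f)δ)/sin δ ≈ 0.788, b = sin(fδ)/sin δ ≈ 0.225.
p = a·p₁ + b·p₂ ≈ (0.631, 0.309, 0.712); φ = arcsin(p_z) ≈ 45.36°, λ = atan2(p_y, p_x) ≈ 26.12°.

≈ lat 45°, lon 26°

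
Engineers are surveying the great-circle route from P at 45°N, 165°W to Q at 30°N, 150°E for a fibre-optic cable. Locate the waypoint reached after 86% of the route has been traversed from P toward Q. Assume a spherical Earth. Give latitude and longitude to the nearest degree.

≈ 33°N, 155°E

From cos δ = sin φ₁ sin φ₂ + cos φ₁ cos φ₂ cos Δλ, the central angle is δ ≈ 0.666 rad (38.1°).
Interpolate at f = 0.86 with slerp weights a = sin((1−f)δ)/sin δ ≈ 0.151, b = sin(fδ)/sin δ ≈ 0.877.
p = a·p₁ + b·p₂ ≈ (-0.761, 0.352, 0.545); φ = arcsin(p_z) ≈ 33.03°, λ = atan2(p_y, p_x) ≈ 155.16°.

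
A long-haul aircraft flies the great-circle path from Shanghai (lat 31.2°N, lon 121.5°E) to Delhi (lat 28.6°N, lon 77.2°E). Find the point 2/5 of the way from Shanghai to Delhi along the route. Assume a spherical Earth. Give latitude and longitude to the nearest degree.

≈ lat 32°N, lon 104°E

Convert each endpoint to a unit vector on the sphere (x = cos φ cos λ, y = cos φ sin λ, z = sin φ).
The central angle between the endpoints is δ = arccos(p₁·p₂) ≈ 0.667 rad (38.2°).
Interpolate at f = 2/5 with slerp weights a = sin((1−f)δ)/sin δ ≈ 0.630, b = sin(fδ)/sin δ ≈ 0.426.
p = a·p₁ + b·p₂ ≈ (-0.199, 0.824, 0.530); φ = arcsin(p_z) ≈ 32.02°, λ = atan2(p_y, p_x) ≈ 103.55°.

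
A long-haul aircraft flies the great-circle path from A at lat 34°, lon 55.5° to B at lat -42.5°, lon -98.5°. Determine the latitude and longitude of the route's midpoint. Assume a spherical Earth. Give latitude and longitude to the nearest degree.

≈ lat -18°, lon -7°

Convert each endpoint to a unit vector on the sphere (x = cos φ cos λ, y = cos φ sin λ, z = sin φ).
The central angle between the endpoints is δ = arccos(p₁·p₂) ≈ 2.758 rad (158.0°).
Interpolate at f = 1/2 with slerp weights a = sin((1−f)δ)/sin δ ≈ 2.620, b = sin(fδ)/sin δ ≈ 2.620.
p = a·p₁ + b·p₂ ≈ (0.945, -0.120, -0.305); φ = arcsin(p_z) ≈ -17.76°, λ = atan2(p_y, p_x) ≈ -7.26°.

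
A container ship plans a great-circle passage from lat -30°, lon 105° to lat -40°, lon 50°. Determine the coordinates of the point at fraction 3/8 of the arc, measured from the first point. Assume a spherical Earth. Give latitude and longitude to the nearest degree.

≈ lat -37°, lon 86°

Convert each endpoint to a unit vector on the sphere (x = cos φ cos λ, y = cos φ sin λ, z = sin φ).
The central angle between the endpoints is δ = arccos(p₁·p₂) ≈ 0.793 rad (45.4°).
Interpolate at f = 3/8 with slerp weights a = sin((1−f)δ)/sin δ ≈ 0.667, b = sin(fδ)/sin δ ≈ 0.411.
p = a·p₁ + b·p₂ ≈ (0.053, 0.800, -0.598); φ = arcsin(p_z) ≈ -36.73°, λ = atan2(p_y, p_x) ≈ 86.22°.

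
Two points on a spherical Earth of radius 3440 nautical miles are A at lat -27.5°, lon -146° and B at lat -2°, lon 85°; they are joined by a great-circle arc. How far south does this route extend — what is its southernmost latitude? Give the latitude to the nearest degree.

≈ -35°

The great circle lies in the plane with unit normal n̂ = (p₁ × p₂)/|p₁ × p₂|.
Here n̂_z ≈ -0.820; the vertex latitude is φ_max = arccos|n̂_z| ≈ 35.0°.
Check via Clairaut: cos φ_max = |cos φ₁| · sin C = cos(27.5°)·sin(112.5°) ≈ 0.820, again giving ≈ 35.0°.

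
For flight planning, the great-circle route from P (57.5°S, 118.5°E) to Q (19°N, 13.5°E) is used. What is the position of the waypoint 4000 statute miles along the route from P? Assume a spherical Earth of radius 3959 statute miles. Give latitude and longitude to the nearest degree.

≈ (28°S, 46°E)

The haversine formula gives a central angle δ ≈ 1.989 rad (114.0°) between the endpoints. The total great-circle distance is δ·R ≈ 1.989 × 3959 ≈ 7874 mi, so the target fraction is f = 4000/7874 ≈ 0.508.
Interpolate at f ≈ 0.508 with slerp weights a = sin((1−f)δ)/sin δ ≈ 0.908, b = sin(fδ)/sin δ ≈ 0.927.
p = a·p₁ + b·p₂ ≈ (0.619, 0.633, -0.464); φ = arcsin(p_z) ≈ -27.64°, λ = atan2(p_y, p_x) ≈ 45.64°.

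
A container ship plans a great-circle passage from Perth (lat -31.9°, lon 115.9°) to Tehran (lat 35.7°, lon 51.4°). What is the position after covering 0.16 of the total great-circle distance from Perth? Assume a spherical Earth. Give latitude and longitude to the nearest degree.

The haversine formula gives a central angle δ ≈ 1.582 rad (90.7°) between the endpoints.
Interpolate at f = 0.16 with slerp weights a = sin((1−f)δ)/sin δ ≈ 0.971, b = sin(fδ)/sin δ ≈ 0.250.
p = a·p₁ + b·p₂ ≈ (-0.233, 0.901, -0.367); φ = arcsin(p_z) ≈ -21.53°, λ = atan2(p_y, p_x) ≈ 104.52°.

≈ lat -22°, lon 105°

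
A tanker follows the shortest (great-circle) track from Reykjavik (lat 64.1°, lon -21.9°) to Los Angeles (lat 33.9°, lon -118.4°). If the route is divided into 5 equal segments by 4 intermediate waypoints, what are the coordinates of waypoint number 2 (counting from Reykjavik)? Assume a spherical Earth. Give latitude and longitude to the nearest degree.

≈ lat 62°, lon -79°

Write both endpoints as unit vectors p₁, p₂ with components (cos φ cos λ, cos φ sin λ, sin φ).
The central angle between the endpoints is δ = arccos(p₁·p₂) ≈ 1.092 rad (62.6°).
Interpolate at f = 2/5 with slerp weights a = sin((1−f)δ)/sin δ ≈ 0.687, b = sin(fδ)/sin δ ≈ 0.477.
p = a·p₁ + b·p₂ ≈ (0.090, -0.460, 0.883); φ = arcsin(p_z) ≈ 62.06°, λ = atan2(p_y, p_x) ≈ -78.92°.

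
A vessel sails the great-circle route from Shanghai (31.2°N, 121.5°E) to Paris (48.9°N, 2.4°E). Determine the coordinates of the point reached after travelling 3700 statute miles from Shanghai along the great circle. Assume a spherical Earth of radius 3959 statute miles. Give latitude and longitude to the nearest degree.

Write both endpoints as unit vectors p₁, p₂ with components (cos φ cos λ, cos φ sin λ, sin φ).
The central angle between the endpoints is δ = arccos(p₁·p₂) ≈ 1.454 rad (83.3°). The total great-circle distance is δ·R ≈ 1.454 × 3959 ≈ 5755 mi, so the target fraction is f = 3700/5755 ≈ 0.643.
Interpolate at f ≈ 0.643 with slerp weights a = sin((1−f)δ)/sin δ ≈ 0.499, b = sin(fδ)/sin δ ≈ 0.810.
p = a·p₁ + b·p₂ ≈ (0.309, 0.387, 0.869); φ = arcsin(p_z) ≈ 60.35°, λ = atan2(p_y, p_x) ≈ 51.39°.

≈ (60°N, 51°E)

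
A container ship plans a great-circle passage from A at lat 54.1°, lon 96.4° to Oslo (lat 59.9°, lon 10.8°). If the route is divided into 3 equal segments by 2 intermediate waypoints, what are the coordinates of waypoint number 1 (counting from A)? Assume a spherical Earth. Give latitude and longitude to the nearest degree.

Convert each endpoint to a unit vector on the sphere (x = cos φ cos λ, y = cos φ sin λ, z = sin φ).
The central angle between the endpoints is δ = arccos(p₁·p₂) ≈ 0.762 rad (43.7°).
Interpolate at f = 1/3 with slerp weights a = sin((1−f)δ)/sin δ ≈ 0.705, b = sin(fδ)/sin δ ≈ 0.364.
p = a·p₁ + b·p₂ ≈ (0.133, 0.445, 0.886); φ = arcsin(p_z) ≈ 62.33°, λ = atan2(p_y, p_x) ≈ 73.32°.

≈ lat 62°, lon 73°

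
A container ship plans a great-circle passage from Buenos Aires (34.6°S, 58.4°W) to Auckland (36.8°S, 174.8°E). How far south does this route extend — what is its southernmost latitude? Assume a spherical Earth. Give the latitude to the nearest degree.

≈ 58°S

The great circle lies in the plane with unit normal n̂ = (p₁ × p₂)/|p₁ × p₂|.
Here n̂_z ≈ -0.529; the vertex latitude is φ_max = arccos|n̂_z| ≈ 58.1°.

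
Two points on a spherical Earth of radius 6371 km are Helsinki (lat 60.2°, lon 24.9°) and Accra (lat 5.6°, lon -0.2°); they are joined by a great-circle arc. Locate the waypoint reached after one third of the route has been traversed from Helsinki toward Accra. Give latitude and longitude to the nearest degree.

From cos δ = sin φ₁ sin φ₂ + cos φ₁ cos φ₂ cos Δλ, the central angle is δ ≈ 1.009 rad (57.8°).
Interpolate at f = 1/3 with slerp weights a = sin((1−f)δ)/sin δ ≈ 0.736, b = sin(fδ)/sin δ ≈ 0.390.
p = a·p₁ + b·p₂ ≈ (0.720, 0.153, 0.677); φ = arcsin(p_z) ≈ 42.61°, λ = atan2(p_y, p_x) ≈ 11.97°.

≈ lat 43°, lon 12°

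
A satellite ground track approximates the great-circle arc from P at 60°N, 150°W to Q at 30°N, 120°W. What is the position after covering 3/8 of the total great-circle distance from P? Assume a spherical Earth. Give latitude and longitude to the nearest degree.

Write both endpoints as unit vectors p₁, p₂ with components (cos φ cos λ, cos φ sin λ, sin φ).
The central angle between the endpoints is δ = arccos(p₁·p₂) ≈ 0.630 rad (36.1°).
Interpolate at f = 3/8 with slerp weights a = sin((1−f)δ)/sin δ ≈ 0.651, b = sin(fδ)/sin δ ≈ 0.397.
p = a·p₁ + b·p₂ ≈ (-0.454, -0.461, 0.763); φ = arcsin(p_z) ≈ 49.69°, λ = atan2(p_y, p_x) ≈ -134.58°.

≈ 50°N, 135°W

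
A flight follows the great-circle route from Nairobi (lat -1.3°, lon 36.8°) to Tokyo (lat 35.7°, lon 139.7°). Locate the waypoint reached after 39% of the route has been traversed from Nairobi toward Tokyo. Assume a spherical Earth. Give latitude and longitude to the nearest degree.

Convert each endpoint to a unit vector on the sphere (x = cos φ cos λ, y = cos φ sin λ, z = sin φ).
The central angle between the endpoints is δ = arccos(p₁·p₂) ≈ 1.767 rad (101.2°).
Interpolate at f = 0.39 with slerp weights a = sin((1−f)δ)/sin δ ≈ 0.898, b = sin(fδ)/sin δ ≈ 0.648.
p = a·p₁ + b·p₂ ≈ (0.317, 0.878, 0.358); φ = arcsin(p_z) ≈ 20.97°, λ = atan2(p_y, p_x) ≈ 70.13°.

≈ lat 21°, lon 70°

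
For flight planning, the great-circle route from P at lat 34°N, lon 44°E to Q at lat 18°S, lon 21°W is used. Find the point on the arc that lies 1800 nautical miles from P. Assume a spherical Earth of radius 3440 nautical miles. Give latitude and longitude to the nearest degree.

From cos δ = sin φ₁ sin φ₂ + cos φ₁ cos φ₂ cos Δλ, the central angle is δ ≈ 1.410 rad (80.8°). The total great-circle distance is δ·R ≈ 1.410 × 3440 ≈ 4849 nmi, so the target fraction is f = 1800/4849 ≈ 0.371.
Interpolate at f ≈ 0.371 with slerp weights a = sin((1−f)δ)/sin δ ≈ 0.785, b = sin(fδ)/sin δ ≈ 0.506.
p = a·p₁ + b·p₂ ≈ (0.918, 0.280, 0.283); φ = arcsin(p_z) ≈ 16.41°, λ = atan2(p_y, p_x) ≈ 16.94°.

≈ lat 16°N, lon 17°E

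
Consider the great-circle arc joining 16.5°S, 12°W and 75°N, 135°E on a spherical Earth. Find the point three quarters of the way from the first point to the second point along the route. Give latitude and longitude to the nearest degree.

≈ 70°N, 17°E

From cos δ = sin φ₁ sin φ₂ + cos φ₁ cos φ₂ cos Δλ, the central angle is δ ≈ 2.074 rad (118.8°).
Interpolate at f = 3/4 with slerp weights a = sin((1−f)δ)/sin δ ≈ 0.566, b = sin(fδ)/sin δ ≈ 1.142.
p = a·p₁ + b·p₂ ≈ (0.322, 0.096, 0.942); φ = arcsin(p_z) ≈ 70.38°, λ = atan2(p_y, p_x) ≈ 16.63°.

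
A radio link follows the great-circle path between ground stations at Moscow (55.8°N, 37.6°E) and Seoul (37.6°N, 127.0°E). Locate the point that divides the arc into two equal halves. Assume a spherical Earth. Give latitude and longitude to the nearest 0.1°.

≈ 55.8°N, 91.8°E

Convert each endpoint to a unit vector on the sphere (x = cos φ cos λ, y = cos φ sin λ, z = sin φ).
The central angle between the endpoints is δ = arccos(p₁·p₂) ≈ 1.036 rad (59.4°).
Interpolate at f = 1/2 with slerp weights a = sin((1−f)δ)/sin δ ≈ 0.576, b = sin(fδ)/sin δ ≈ 0.576.
p = a·p₁ + b·p₂ ≈ (-0.018, 0.562, 0.827); φ = arcsin(p_z) ≈ 55.81°, λ = atan2(p_y, p_x) ≈ 91.85°.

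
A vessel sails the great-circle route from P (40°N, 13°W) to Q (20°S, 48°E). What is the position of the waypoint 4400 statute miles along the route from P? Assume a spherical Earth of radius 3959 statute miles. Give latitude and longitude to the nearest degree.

≈ (6°S, 35°E)

Write both endpoints as unit vectors p₁, p₂ with components (cos φ cos λ, cos φ sin λ, sin φ).
The central angle between the endpoints is δ = arccos(p₁·p₂) ≈ 1.441 rad (82.6°). The total great-circle distance is δ·R ≈ 1.441 × 3959 ≈ 5706 mi, so the target fraction is f = 4400/5706 ≈ 0.771.
Interpolate at f ≈ 0.771 with slerp weights a = sin((1−f)δ)/sin δ ≈ 0.327, b = sin(fδ)/sin δ ≈ 0.904.
p = a·p₁ + b·p₂ ≈ (0.812, 0.575, -0.099); φ = arcsin(p_z) ≈ -5.69°, λ = atan2(p_y, p_x) ≈ 35.29°.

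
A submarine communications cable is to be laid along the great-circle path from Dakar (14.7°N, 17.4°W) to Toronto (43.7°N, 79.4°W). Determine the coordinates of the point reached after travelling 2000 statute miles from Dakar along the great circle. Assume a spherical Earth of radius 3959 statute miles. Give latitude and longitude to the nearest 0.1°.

Convert each endpoint to a unit vector on the sphere (x = cos φ cos λ, y = cos φ sin λ, z = sin φ).
The central angle between the endpoints is δ = arccos(p₁·p₂) ≈ 1.043 rad (59.8°). The total great-circle distance is δ·R ≈ 1.043 × 3959 ≈ 4129 mi, so the target fraction is f = 2000/4129 ≈ 0.484.
Interpolate at f ≈ 0.484 with slerp weights a = sin((1−f)δ)/sin δ ≈ 0.593, b = sin(fδ)/sin δ ≈ 0.560.
p = a·p₁ + b·p₂ ≈ (0.622, -0.570, 0.537); φ = arcsin(p_z) ≈ 32.51°, λ = atan2(p_y, p_x) ≈ -42.49°.

≈ 32.5°N, 42.5°W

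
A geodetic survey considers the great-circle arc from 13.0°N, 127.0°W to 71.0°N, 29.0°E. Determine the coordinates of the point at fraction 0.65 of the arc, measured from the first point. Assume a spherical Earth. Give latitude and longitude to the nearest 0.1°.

≈ 72.8°N, 103.7°W

The haversine formula gives a central angle δ ≈ 1.648 rad (94.4°) between the endpoints.
Interpolate at f = 0.65 with slerp weights a = sin((1−f)δ)/sin δ ≈ 0.547, b = sin(fδ)/sin δ ≈ 0.880.
p = a·p₁ + b·p₂ ≈ (-0.070, -0.287, 0.955); φ = arcsin(p_z) ≈ 72.84°, λ = atan2(p_y, p_x) ≈ -103.73°.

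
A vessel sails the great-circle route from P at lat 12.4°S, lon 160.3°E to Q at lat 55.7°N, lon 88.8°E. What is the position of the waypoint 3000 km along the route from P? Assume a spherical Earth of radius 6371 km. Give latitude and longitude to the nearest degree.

≈ lat 11°N, lon 146°E

From cos δ = sin φ₁ sin φ₂ + cos φ₁ cos φ₂ cos Δλ, the central angle is δ ≈ 1.574 rad (90.2°). The total great-circle distance is δ·R ≈ 1.574 × 6371 ≈ 10025 km, so the target fraction is f = 3000/10025 ≈ 0.299.
Interpolate at f ≈ 0.299 with slerp weights a = sin((1−f)δ)/sin δ ≈ 0.892, b = sin(fδ)/sin δ ≈ 0.454.
p = a·p₁ + b·p₂ ≈ (-0.815, 0.549, 0.183); φ = arcsin(p_z) ≈ 10.55°, λ = atan2(p_y, p_x) ≈ 146.02°.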